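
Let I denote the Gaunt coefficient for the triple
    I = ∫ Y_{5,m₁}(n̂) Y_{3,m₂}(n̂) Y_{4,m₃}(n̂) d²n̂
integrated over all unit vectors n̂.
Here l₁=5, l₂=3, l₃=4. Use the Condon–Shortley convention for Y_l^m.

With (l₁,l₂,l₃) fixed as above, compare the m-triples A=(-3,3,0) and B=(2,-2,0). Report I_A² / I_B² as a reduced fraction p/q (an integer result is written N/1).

Shared (l₁,l₂,l₃)=(5,3,4): N and (l;000)² cancel in I_A²/I_B².
A: Δ = 4!·6!·2!/13! = 1/180180; Racah Σ t=4..4: t=4:+1/2304 = 1/2304; ⇒ 3j(5 3 4; -3 3 0)² = 5/143, sgn +1
B: Δ = 4!·6!·2!/13! = 1/180180; Racah Σ t=0..1: t=0:+1/864 t=1:−1/576 = -1/1728; ⇒ 3j(5 3 4; 2 -2 0)² = 5/1287, sgn -1
I_A²/I_B² = (5/143)/(5/1287) = 9/1

9/1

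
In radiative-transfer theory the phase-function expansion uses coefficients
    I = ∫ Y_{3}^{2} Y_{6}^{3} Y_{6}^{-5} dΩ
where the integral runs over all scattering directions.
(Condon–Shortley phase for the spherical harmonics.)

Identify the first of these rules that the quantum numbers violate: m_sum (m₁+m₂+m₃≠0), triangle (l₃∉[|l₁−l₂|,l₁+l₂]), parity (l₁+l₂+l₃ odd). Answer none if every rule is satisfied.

Σmᵢ = 0  ✓
l₃∈[|l₁−l₂|,l₁+l₂]=[3,9], have l₃=6  ✓
Σlᵢ = 15 ⇒ odd  ✗

parity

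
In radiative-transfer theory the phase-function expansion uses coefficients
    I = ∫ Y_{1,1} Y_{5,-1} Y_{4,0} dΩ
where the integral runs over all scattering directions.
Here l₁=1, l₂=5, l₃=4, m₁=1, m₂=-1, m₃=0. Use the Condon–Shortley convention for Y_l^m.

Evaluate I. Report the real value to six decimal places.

Rules hold: Σm=0, L=10 even, 4≤4≤6.
N = 3·11·9 = 297
Δ = 2!·0!·8!/11! = 1/495
Racah Σ t=1..1: t=1:−1/576 = -1/576
⇒ 3j(1 5 4; 0 0 0)² = 5/99, sgn -1
Racah Σ t=0..0: t=0:+1/1152 = 1/1152
⇒ 3j(1 5 4; 1 -1 0)² = 1/33, sgn +1
4πI² = N·(3j₀)²·(3jₘ)² = 5/11
I = -1·√(0.454545/4π) = -0.19018827

-0.190188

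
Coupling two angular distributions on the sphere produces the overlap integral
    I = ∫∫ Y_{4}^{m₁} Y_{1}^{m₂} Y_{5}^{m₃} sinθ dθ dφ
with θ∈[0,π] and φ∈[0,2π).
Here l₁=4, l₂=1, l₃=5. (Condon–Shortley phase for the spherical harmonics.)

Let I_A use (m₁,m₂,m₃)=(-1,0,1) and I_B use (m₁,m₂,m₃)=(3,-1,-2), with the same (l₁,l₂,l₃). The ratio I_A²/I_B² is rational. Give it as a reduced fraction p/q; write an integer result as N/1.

8/1

l's match ⇒ only the (l;m) 3-j factors differ between A and B.
A: triangle coeff Δ(4,1,5) = 1/495; Σ_t [0,0]: t=0:+1/720 = 1/720; (3j)²=8/165 [(4 1 5; -1 0 1)], sign=+1
B: triangle coeff Δ(4,1,5) = 1/495; Σ_t [0,0]: t=0:+1/10080 = 1/10080; (3j)²=1/165 [(4 1 5; 3 -1 -2)], sign=-1
I_A²/I_B² = (8/165)/(1/165) = 8/1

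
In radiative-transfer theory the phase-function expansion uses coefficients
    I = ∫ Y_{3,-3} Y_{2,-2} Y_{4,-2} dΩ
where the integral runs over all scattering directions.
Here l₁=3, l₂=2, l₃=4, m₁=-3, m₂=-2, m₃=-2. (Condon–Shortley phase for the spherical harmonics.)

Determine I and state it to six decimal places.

Σmᵢ = -7 ≠ 0, so the φ-integral vanishes; I = 0

0.000000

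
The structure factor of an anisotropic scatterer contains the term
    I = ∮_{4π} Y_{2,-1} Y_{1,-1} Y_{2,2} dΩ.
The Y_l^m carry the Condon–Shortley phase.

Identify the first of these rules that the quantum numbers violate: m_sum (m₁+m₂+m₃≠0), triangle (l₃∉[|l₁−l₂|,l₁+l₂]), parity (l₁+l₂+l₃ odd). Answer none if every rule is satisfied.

Σmᵢ = 0  ✓
l₃∈[|l₁−l₂|,l₁+l₂]=[1,3], have l₃=2  ✓
Σlᵢ = 5 ⇒ odd  ✗

parity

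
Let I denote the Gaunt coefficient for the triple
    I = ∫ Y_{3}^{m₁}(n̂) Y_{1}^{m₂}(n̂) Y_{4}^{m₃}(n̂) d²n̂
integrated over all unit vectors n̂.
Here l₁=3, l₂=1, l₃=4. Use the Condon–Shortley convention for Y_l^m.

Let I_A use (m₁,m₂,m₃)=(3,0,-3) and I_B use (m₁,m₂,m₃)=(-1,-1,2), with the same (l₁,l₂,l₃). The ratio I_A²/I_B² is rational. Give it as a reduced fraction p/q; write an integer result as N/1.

Shared (l₁,l₂,l₃)=(3,1,4): N and (l;000)² cancel in I_A²/I_B².
A: Δ = 0!·6!·2!/9! = 1/252; Racah Σ t=0..0: t=0:+1/720 = 1/720; ⇒ 3j(3 1 4; 3 0 -3)² = 1/36, sgn -1
B: Δ = 0!·6!·2!/9! = 1/252; Racah Σ t=0..0: t=0:+1/96 = 1/96; ⇒ 3j(3 1 4; -1 -1 2)² = 5/84, sgn +1
I_A²/I_B² = (1/36)/(5/84) = 7/15

7/15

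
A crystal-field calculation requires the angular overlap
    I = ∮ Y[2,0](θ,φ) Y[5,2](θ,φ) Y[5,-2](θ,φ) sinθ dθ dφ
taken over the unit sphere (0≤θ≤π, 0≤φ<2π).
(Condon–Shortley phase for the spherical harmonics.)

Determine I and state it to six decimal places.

0.097044

Checks pass: Σm=0; 12 even; l₃=5∈[3,7].
(2·2+1)(2·5+1)(2·5+1) = 605
Δ: 2! 2! 8! / 13! → 1/38610
sum: t=0:+1/2880 t=1:−1/576 t=2:+1/2880 = -1/960
3j²(2 5 5; 0 0 0) = Δ·Π!·Σ² = 10/429  (sign +1)
sum: t=0:+1/20160 t=1:−1/1440 t=2:+1/2880 = -1/3360
3j²(2 5 5; 0 2 -2) = Δ·Π!·Σ² = 6/715  (sign +1)
combine: 4πI² = 605·10/429·6/715 = 20/169
take √, sign +1: I = 0.09704356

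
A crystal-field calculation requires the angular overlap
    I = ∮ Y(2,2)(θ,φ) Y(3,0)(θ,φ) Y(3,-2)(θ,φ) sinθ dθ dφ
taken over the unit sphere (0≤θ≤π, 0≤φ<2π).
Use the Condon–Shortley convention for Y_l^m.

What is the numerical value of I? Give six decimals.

-0.188063

Checks pass: Σm=0; 8 even; l₃=3∈[1,5].
(2·2+1)(2·3+1)(2·3+1) = 245
Δ: 2! 2! 4! / 9! → 1/3780
sum: t=0:+1/24 t=1:−1/4 t=2:+1/24 = -1/6
3j²(2 3 3; 0 0 0) = Δ·Π!·Σ² = 4/105  (sign +1)
sum: t=0:+1/24 = 1/24
3j²(2 3 3; 2 0 -2) = Δ·Π!·Σ² = 1/21  (sign -1)
combine: 4πI² = 245·4/105·1/21 = 4/9
take √, sign -1: I = -0.18806319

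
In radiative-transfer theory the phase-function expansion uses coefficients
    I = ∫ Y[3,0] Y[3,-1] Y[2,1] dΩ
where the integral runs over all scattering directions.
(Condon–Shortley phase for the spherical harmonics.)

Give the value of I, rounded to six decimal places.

-0.059471

m-sum 0 ✓  L=8 even ✓  0≤2≤6 ✓
Π(2lᵢ+1) = 7×7×5 = 245
triangle coeff Δ(3,3,2) = 1/3780
Σ_t [1,3]: t=1:−1/24 t=2:+1/4 t=3:−1/24 = 1/6
(3j)²=4/105 [(3 3 2; 0 0 0)], sign=+1
Σ_t [1,2]: t=1:−1/12 t=2:+1/8 = 1/24
(3j)²=1/210 [(3 3 2; 0 -1 1)], sign=-1
⇒ 4πI² = 2/45
I = (-1)√(2/45/(4π)) = -0.05947080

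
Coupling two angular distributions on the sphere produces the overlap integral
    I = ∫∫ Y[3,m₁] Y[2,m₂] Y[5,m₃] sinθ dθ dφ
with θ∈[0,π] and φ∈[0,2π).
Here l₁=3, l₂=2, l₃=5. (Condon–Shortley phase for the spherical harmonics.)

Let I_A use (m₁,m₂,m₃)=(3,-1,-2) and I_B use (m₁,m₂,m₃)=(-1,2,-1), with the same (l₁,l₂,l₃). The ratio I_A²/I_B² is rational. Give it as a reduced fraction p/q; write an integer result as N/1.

l's match ⇒ only the (l;m) 3-j factors differ between A and B.
A: triangle coeff Δ(3,2,5) = 1/2310; Σ_t [0,0]: t=0:+1/4320 = 1/4320; (3j)²=1/330 [(3 2 5; 3 -1 -2)], sign=-1
B: triangle coeff Δ(3,2,5) = 1/2310; Σ_t [0,0]: t=0:+1/1152 = 1/1152; (3j)²=1/154 [(3 2 5; -1 2 -1)], sign=+1
I_A²/I_B² = (1/330)/(1/154) = 7/15

7/15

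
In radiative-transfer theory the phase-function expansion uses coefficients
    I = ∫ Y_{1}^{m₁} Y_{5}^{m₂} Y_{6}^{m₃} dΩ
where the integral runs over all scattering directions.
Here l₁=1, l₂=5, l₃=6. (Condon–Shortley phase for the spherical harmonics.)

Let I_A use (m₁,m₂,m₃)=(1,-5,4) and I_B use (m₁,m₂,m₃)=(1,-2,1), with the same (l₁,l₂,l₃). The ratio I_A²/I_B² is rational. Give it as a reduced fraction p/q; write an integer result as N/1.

Same 1,5,6: normalisation and zero-m 3j drop out of the ratio.
A: Δ: 0! 2! 10! / 13! → 1/858; sum: t=0:+1/7257600 = 1/7257600; 3j²(1 5 6; 1 -5 4) = Δ·Π!·Σ² = 1/858  (sign +1)
B: Δ: 0! 2! 10! / 13! → 1/858; sum: t=0:+1/60480 = 1/60480; 3j²(1 5 6; 1 -2 1) = Δ·Π!·Σ² = 5/429  (sign -1)
I_A²/I_B² = (1/858)/(5/429) = 1/10

1/10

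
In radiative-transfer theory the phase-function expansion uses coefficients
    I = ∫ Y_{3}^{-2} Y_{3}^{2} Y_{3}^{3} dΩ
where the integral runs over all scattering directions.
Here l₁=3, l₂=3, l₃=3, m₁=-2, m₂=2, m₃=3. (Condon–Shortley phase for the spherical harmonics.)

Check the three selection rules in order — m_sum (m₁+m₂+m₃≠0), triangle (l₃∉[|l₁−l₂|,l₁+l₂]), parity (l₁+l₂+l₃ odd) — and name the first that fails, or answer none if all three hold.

m_sum

m₁+m₂+m₃ = -2 + 2 + 3 = 3  ✗
triangle: |3−3|=0 ≤ l₃=3 ≤ 3+3=6
parity: l₁+l₂+l₃ = 9 is odd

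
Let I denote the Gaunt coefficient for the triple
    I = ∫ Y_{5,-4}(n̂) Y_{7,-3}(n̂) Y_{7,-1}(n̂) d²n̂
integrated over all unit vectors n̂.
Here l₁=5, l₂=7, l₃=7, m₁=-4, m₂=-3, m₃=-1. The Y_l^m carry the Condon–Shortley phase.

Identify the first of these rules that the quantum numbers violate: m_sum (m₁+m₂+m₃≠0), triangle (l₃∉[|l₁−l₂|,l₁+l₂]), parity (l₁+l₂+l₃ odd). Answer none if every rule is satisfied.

azimuthal sum: -4 − 3 − 1 = -8  ✗
2 ≤ 7 ≤ 12 (triangle on l)
L = 5 + 7 + 7 = 19 (odd)

m_sum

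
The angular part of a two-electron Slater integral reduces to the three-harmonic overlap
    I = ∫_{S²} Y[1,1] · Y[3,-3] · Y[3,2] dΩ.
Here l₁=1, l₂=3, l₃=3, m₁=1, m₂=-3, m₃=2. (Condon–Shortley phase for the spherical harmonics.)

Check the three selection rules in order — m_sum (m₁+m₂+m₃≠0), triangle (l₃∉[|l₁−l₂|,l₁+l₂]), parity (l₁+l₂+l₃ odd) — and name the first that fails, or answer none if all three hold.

parity

Σmᵢ = 0  ✓
l₃∈[|l₁−l₂|,l₁+l₂]=[2,4], have l₃=3  ✓
Σlᵢ = 7 ⇒ odd  ✗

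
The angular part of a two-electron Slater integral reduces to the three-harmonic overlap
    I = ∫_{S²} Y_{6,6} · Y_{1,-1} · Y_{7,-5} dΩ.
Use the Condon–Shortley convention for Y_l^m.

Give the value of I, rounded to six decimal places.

Rules hold: Σm=0, L=14 even, 5≤7≤7.
N = 13·3·15 = 585
Δ = 0!·12!·2!/15! = 1/1365
Racah Σ t=0..0: t=0:+1/518400 = 1/518400
⇒ 3j(6 1 7; 0 0 0)² = 7/195, sgn -1
Racah Σ t=0..0: t=0:+1/958003200 = 1/958003200
⇒ 3j(6 1 7; 6 -1 -5)² = 1/1365, sgn +1
4πI² = N·(3j₀)²·(3jₘ)² = 1/65
I = -1·√(0.0153846/4π) = -0.03498955

-0.034990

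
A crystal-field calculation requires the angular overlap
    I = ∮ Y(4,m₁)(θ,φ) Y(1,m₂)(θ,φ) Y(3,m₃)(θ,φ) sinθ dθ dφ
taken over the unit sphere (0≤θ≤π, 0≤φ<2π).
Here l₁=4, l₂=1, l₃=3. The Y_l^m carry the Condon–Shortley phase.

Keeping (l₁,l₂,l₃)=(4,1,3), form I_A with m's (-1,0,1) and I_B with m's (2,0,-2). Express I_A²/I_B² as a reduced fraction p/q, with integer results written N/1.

5/4

Same 4,1,3: normalisation and zero-m 3j drop out of the ratio.
A: Δ: 2! 6! 0! / 9! → 1/252; sum: t=1:−1/48 = -1/48; 3j²(4 1 3; -1 0 1) = Δ·Π!·Σ² = 5/84  (sign -1)
B: Δ: 2! 6! 0! / 9! → 1/252; sum: t=1:−1/120 = -1/120; 3j²(4 1 3; 2 0 -2) = Δ·Π!·Σ² = 1/21  (sign +1)
I_A²/I_B² = (5/84)/(1/21) = 5/4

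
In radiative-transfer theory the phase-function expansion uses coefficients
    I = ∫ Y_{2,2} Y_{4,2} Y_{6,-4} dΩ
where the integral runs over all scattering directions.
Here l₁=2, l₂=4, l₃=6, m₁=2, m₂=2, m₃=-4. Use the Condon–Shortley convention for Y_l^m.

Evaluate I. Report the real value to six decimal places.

0.230476

Rules hold: Σm=0, L=12 even, 2≤6≤6.
N = 5·9·13 = 585
Δ = 0!·4!·8!/13! = 1/6435
Racah Σ t=0..0: t=0:+1/2304 = 1/2304
⇒ 3j(2 4 6; 0 0 0)² = 5/143, sgn +1
Racah Σ t=0..0: t=0:+1/34560 = 1/34560
⇒ 3j(2 4 6; 2 2 -4)² = 14/429, sgn +1
4πI² = N·(3j₀)²·(3jₘ)² = 1050/1573
I = +1·√(0.667514/4π) = 0.23047581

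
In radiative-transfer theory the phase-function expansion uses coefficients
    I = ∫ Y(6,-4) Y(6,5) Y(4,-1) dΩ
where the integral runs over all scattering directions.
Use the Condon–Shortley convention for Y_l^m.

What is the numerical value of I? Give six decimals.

Rules hold: Σm=0, L=16 even, 0≤4≤12.
N = 13·13·9 = 1521
Δ = 8!·4!·4!/17! = 1/15315300
Racah Σ t=2..6: t=2:+1/829440 t=3:−1/25920 t=4:+1/9216 t=5:−1/25920 t=6:+1/829440 = 7/207360
⇒ 3j(6 6 4; 0 0 0)² = 28/2431, sgn +1
Racah Σ t=7..8: t=7:−1/725760 t=8:+1/967680 = -1/2903040
⇒ 3j(6 6 4; -4 5 -1)² = 5/3094, sgn +1
4πI² = N·(3j₀)²·(3jₘ)² = 90/3179
I = +1·√(0.0283108/4π) = 0.04746473

0.047465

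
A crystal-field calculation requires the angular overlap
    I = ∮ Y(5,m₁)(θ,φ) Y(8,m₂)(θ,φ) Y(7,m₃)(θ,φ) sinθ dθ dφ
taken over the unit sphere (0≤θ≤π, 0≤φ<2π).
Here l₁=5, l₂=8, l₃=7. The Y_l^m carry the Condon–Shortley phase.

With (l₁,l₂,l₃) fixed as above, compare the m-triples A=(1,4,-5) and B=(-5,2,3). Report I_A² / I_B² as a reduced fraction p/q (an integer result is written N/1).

121/18900

Shared (l₁,l₂,l₃)=(5,8,7): N and (l;000)² cancel in I_A²/I_B².
A: Δ = 6!·4!·10!/21! = 1/814773960; Racah Σ t=2..4: t=2:+1/696729600 t=3:−1/78382080 t=4:+1/92897280 = -1/1791590400; ⇒ 3j(5 8 7; 1 4 -5)² = 11/151164, sgn -1
B: Δ = 6!·4!·10!/21! = 1/814773960; Racah Σ t=6..6: t=6:+1/298598400 = 1/298598400; ⇒ 3j(5 8 7; -5 2 3)² = 525/46189, sgn +1
I_A²/I_B² = (11/151164)/(525/46189) = 121/18900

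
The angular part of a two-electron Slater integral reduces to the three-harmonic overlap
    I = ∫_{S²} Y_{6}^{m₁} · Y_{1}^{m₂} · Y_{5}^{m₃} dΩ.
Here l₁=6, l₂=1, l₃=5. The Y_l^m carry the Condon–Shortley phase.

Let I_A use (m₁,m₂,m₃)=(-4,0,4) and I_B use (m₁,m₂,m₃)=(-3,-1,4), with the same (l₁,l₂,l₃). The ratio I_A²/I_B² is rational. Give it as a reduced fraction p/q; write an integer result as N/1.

l's match ⇒ only the (l;m) 3-j factors differ between A and B.
A: triangle coeff Δ(6,1,5) = 1/858; Σ_t [1,1]: t=1:−1/362880 = -1/362880; (3j)²=10/429 [(6 1 5; -4 0 4)], sign=+1
B: triangle coeff Δ(6,1,5) = 1/858; Σ_t [0,0]: t=0:+1/725760 = 1/725760; (3j)²=1/286 [(6 1 5; -3 -1 4)], sign=-1
I_A²/I_B² = (10/429)/(1/286) = 20/3

20/3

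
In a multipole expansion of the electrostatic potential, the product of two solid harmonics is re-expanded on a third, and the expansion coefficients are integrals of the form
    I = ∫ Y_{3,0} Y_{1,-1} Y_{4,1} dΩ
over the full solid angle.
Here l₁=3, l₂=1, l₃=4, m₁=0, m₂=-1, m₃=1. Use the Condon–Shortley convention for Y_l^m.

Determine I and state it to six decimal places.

-0.194664

m-sum 0 ✓  L=8 even ✓  2≤4≤4 ✓
Π(2lᵢ+1) = 7×3×9 = 189
triangle coeff Δ(3,1,4) = 1/252
Σ_t [0,0]: t=0:+1/36 = 1/36
(3j)²=4/63 [(3 1 4; 0 0 0)], sign=+1
Σ_t [0,0]: t=0:+1/72 = 1/72
(3j)²=5/126 [(3 1 4; 0 -1 1)], sign=-1
⇒ 4πI² = 10/21
I = (-1)√(10/21/(4π)) = -0.19466390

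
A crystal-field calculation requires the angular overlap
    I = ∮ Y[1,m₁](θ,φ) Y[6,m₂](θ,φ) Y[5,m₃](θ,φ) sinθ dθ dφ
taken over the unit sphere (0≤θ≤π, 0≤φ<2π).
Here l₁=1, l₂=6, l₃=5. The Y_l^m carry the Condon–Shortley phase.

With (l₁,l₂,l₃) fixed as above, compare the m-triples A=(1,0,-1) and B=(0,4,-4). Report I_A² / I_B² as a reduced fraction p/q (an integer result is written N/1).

3/4

Shared (l₁,l₂,l₃)=(1,6,5): N and (l;000)² cancel in I_A²/I_B².
A: Δ = 2!·0!·10!/13! = 1/858; Racah Σ t=0..0: t=0:+1/34560 = 1/34560; ⇒ 3j(1 6 5; 1 0 -1)² = 5/286, sgn +1
B: Δ = 2!·0!·10!/13! = 1/858; Racah Σ t=1..1: t=1:−1/362880 = -1/362880; ⇒ 3j(1 6 5; 0 4 -4)² = 10/429, sgn +1
I_A²/I_B² = (5/286)/(10/429) = 3/4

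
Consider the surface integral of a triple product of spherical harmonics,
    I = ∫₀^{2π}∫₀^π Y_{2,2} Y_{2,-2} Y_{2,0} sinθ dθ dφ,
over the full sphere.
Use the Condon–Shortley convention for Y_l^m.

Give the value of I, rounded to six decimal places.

-0.180224

m-sum 0 ✓  L=6 even ✓  0≤2≤4 ✓
Π(2lᵢ+1) = 5×5×5 = 125
triangle coeff Δ(2,2,2) = 1/630
Σ_t [0,2]: t=0:+1/8 t=1:−1/1 t=2:+1/8 = -3/4
(3j)²=2/35 [(2 2 2; 0 0 0)], sign=-1
Σ_t [0,0]: t=0:+1/8 = 1/8
(3j)²=2/35 [(2 2 2; 2 -2 0)], sign=+1
⇒ 4πI² = 20/49
I = (-1)√(20/49/(4π)) = -0.18022375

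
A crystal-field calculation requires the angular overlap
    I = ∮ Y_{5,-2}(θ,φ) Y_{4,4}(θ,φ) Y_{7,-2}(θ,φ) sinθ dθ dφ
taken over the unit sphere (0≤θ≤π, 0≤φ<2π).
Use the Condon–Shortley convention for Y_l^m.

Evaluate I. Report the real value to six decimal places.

-0.110423

Checks pass: Σm=0; 16 even; l₃=7∈[1,9].
(2·5+1)(2·4+1)(2·7+1) = 1485
Δ: 2! 8! 6! / 17! → 1/6126120
sum: t=0:+1/69120 t=1:−1/20736 t=2:+1/69120 = -1/51840
3j²(5 4 7; 0 0 0) = Δ·Π!·Σ² = 280/21879  (sign +1)
sum: t=2:+1/1036800 = 1/1036800
3j²(5 4 7; -2 4 -2) = Δ·Π!·Σ² = 98/12155  (sign -1)
combine: 4πI² = 1485·280/21879·98/12155 = 82320/537251
take √, sign -1: I = -0.11042290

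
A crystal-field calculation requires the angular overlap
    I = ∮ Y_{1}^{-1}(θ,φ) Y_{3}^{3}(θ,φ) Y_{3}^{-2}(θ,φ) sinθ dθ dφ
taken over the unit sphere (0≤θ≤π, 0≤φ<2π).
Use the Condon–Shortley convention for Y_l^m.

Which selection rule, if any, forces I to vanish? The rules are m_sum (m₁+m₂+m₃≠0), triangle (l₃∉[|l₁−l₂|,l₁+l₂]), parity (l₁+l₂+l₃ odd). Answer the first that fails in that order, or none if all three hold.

m₁+m₂+m₃ = -1 + 3 − 2 = 0  ✓
triangle: |1−3|=2 ≤ l₃=3 ≤ 1+3=4  ✓
parity: l₁+l₂+l₃ = 7 is odd  ✗

parity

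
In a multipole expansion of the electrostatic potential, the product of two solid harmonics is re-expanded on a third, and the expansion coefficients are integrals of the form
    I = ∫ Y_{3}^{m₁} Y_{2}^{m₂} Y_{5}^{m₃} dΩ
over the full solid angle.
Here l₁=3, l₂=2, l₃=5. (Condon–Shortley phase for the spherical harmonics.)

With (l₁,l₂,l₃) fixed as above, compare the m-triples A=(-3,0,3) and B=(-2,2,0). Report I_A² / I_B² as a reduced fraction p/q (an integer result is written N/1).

Shared (l₁,l₂,l₃)=(3,2,5): N and (l;000)² cancel in I_A²/I_B².
A: Δ = 0!·6!·4!/11! = 1/2310; Racah Σ t=0..0: t=0:+1/2880 = 1/2880; ⇒ 3j(3 2 5; -3 0 3)² = 2/165, sgn +1
B: Δ = 0!·6!·4!/11! = 1/2310; Racah Σ t=0..0: t=0:+1/2880 = 1/2880; ⇒ 3j(3 2 5; -2 2 0)² = 1/462, sgn -1
I_A²/I_B² = (2/165)/(1/462) = 28/5

28/5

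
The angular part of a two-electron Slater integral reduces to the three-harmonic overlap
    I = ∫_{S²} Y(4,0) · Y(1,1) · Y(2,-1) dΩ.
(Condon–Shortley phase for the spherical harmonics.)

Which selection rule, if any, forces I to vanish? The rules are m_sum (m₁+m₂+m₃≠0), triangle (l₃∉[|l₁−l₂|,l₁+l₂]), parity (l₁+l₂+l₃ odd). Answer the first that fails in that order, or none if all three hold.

m₁+m₂+m₃ = 0 + 1 − 1 = 0  ✓
triangle: |4−1|=3 ≤ l₃=2 ≤ 4+1=5  ✗
parity: l₁+l₂+l₃ = 7 is odd

triangle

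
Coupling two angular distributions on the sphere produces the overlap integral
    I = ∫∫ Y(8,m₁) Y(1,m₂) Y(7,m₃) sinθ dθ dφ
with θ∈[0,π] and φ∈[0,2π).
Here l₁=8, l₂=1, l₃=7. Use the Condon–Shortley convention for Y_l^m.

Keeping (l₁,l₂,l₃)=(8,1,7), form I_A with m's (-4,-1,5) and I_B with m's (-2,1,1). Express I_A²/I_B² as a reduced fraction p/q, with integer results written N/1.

l's match ⇒ only the (l;m) 3-j factors differ between A and B.
A: triangle coeff Δ(8,1,7) = 1/2040; Σ_t [0,0]: t=0:+1/1916006400 = 1/1916006400; (3j)²=1/340 [(8 1 7; -4 -1 5)], sign=+1
B: triangle coeff Δ(8,1,7) = 1/2040; Σ_t [2,2]: t=2:+1/58060800 = 1/58060800; (3j)²=3/136 [(8 1 7; -2 1 1)], sign=+1
I_A²/I_B² = (1/340)/(3/136) = 2/15

2/15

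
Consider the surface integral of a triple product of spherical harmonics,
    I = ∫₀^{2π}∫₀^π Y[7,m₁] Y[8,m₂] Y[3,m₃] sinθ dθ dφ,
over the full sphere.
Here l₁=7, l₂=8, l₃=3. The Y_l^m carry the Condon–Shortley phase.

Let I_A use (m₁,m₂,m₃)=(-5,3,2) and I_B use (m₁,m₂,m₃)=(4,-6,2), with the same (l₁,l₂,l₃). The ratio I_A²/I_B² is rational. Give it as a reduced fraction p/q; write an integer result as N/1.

Shared (l₁,l₂,l₃)=(7,8,3): N and (l;000)² cancel in I_A²/I_B².
A: Δ = 12!·2!·4!/19! = 1/5290740; Racah Σ t=10..11: t=10:+1/87091200 t=11:−1/958003200 = 1/95800320; ⇒ 3j(7 8 3; -5 3 2)² = 1000/88179, sgn -1
B: Δ = 12!·2!·4!/19! = 1/5290740; Racah Σ t=1..2: t=1:−1/479001600 t=2:+1/174182400 = 1/273715200; ⇒ 3j(7 8 3; 4 -6 2)² = 49/3876, sgn -1
I_A²/I_B² = (1000/88179)/(49/3876) = 4000/4459

4000/4459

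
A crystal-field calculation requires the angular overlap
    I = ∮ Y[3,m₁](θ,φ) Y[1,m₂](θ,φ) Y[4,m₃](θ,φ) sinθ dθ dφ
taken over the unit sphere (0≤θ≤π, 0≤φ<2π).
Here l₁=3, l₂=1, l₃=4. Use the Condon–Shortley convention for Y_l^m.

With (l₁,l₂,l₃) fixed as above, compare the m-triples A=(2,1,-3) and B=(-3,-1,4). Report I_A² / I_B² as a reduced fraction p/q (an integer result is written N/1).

l's match ⇒ only the (l;m) 3-j factors differ between A and B.
A: triangle coeff Δ(3,1,4) = 1/252; Σ_t [0,0]: t=0:+1/240 = 1/240; (3j)²=1/12 [(3 1 4; 2 1 -3)], sign=-1
B: triangle coeff Δ(3,1,4) = 1/252; Σ_t [0,0]: t=0:+1/1440 = 1/1440; (3j)²=1/9 [(3 1 4; -3 -1 4)], sign=+1
I_A²/I_B² = (1/12)/(1/9) = 3/4

3/4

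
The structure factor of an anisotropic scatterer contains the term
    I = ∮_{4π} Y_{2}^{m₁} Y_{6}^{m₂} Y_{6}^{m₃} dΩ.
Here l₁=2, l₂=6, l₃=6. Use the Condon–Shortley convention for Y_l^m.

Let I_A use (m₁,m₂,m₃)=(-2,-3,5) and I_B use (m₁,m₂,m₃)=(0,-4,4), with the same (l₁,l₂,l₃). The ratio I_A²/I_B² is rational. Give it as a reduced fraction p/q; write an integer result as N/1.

Shared (l₁,l₂,l₃)=(2,6,6): N and (l;000)² cancel in I_A²/I_B².
A: Δ = 2!·2!·10!/15! = 1/90090; Racah Σ t=2..2: t=2:+1/1451520 = 1/1451520; ⇒ 3j(2 6 6; -2 -3 5)² = 1/91, sgn -1
B: Δ = 2!·2!·10!/15! = 1/90090; Racah Σ t=0..2: t=0:+1/322560 t=1:−1/362880 t=2:+1/14515200 = 1/2419200; ⇒ 3j(2 6 6; 0 -4 4)² = 2/5005, sgn +1
I_A²/I_B² = (1/91)/(2/5005) = 55/2

55/2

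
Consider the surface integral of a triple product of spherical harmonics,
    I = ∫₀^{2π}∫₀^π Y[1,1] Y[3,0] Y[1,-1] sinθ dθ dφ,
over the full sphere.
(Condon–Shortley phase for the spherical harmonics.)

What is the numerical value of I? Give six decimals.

|1−3|≤1≤1+3 violated ⇒ I = 0

0.000000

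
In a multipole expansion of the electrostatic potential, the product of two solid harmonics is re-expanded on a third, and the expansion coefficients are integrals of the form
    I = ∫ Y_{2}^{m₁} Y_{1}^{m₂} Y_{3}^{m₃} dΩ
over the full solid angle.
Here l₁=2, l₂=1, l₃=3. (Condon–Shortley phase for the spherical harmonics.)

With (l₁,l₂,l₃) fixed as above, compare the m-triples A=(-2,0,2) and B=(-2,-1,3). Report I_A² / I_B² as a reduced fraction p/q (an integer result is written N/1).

Same 2,1,3: normalisation and zero-m 3j drop out of the ratio.
A: Δ: 0! 4! 2! / 7! → 1/105; sum: t=0:+1/24 = 1/24; 3j²(2 1 3; -2 0 2) = Δ·Π!·Σ² = 1/21  (sign -1)
B: Δ: 0! 4! 2! / 7! → 1/105; sum: t=0:+1/48 = 1/48; 3j²(2 1 3; -2 -1 3) = Δ·Π!·Σ² = 1/7  (sign +1)
I_A²/I_B² = (1/21)/(1/7) = 1/3

1/3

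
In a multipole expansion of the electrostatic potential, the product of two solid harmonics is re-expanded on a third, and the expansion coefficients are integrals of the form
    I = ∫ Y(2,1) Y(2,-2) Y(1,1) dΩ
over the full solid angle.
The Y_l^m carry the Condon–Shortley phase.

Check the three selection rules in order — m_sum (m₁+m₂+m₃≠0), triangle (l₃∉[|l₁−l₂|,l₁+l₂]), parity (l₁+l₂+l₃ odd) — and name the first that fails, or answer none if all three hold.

parity

Σmᵢ = 0  ✓
l₃∈[|l₁−l₂|,l₁+l₂]=[0,4], have l₃=1  ✓
Σlᵢ = 5 ⇒ odd  ✗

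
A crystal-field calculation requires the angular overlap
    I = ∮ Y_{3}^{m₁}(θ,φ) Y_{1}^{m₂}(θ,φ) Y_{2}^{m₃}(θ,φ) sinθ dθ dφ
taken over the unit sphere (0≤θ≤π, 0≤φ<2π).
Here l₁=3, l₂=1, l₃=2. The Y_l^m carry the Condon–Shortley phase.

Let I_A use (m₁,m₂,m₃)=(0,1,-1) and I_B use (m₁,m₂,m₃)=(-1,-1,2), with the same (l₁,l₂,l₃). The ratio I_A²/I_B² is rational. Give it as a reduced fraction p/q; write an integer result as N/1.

Same 3,1,2: normalisation and zero-m 3j drop out of the ratio.
A: Δ: 2! 4! 0! / 7! → 1/105; sum: t=2:+1/12 = 1/12; 3j²(3 1 2; 0 1 -1) = Δ·Π!·Σ² = 1/35  (sign -1)
B: Δ: 2! 4! 0! / 7! → 1/105; sum: t=0:+1/48 = 1/48; 3j²(3 1 2; -1 -1 2) = Δ·Π!·Σ² = 1/105  (sign +1)
I_A²/I_B² = (1/35)/(1/105) = 3/1

3/1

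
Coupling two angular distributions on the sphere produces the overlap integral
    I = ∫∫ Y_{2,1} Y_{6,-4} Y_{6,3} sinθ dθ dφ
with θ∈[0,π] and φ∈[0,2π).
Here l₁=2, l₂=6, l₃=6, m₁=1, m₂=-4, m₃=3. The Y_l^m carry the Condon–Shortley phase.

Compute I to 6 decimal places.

Rules hold: Σm=0, L=14 even, 4≤6≤8.
N = 5·13·13 = 845
Δ = 2!·2!·10!/15! = 1/90090
Racah Σ t=0..2: t=0:+1/69120 t=1:−1/14400 t=2:+1/69120 = -7/172800
⇒ 3j(2 6 6; 0 0 0)² = 14/715, sgn -1
Racah Σ t=0..1: t=0:+1/161280 t=1:−1/725760 = 1/207360
⇒ 3j(2 6 6; 1 -4 3)² = 7/286, sgn -1
4πI² = N·(3j₀)²·(3jₘ)² = 49/121
I = +1·√(0.404959/4π) = 0.17951487

0.179515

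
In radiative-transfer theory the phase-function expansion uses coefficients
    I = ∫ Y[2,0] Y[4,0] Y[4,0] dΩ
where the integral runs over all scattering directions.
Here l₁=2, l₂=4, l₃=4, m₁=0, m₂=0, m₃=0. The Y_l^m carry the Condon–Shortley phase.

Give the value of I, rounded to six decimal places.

Checks pass: Σm=0; 10 even; l₃=4∈[2,6].
(2·2+1)(2·4+1)(2·4+1) = 405
Δ: 2! 2! 6! / 11! → 1/13860
sum: t=0:+1/192 t=1:−1/36 t=2:+1/192 = -5/288
3j²(2 4 4; 0 0 0) = Δ·Π!·Σ² = 20/693  (sign -1)
(m-triple is (0,0,0) — same symbol as above.)
combine: 4πI² = 405·20/693·20/693 = 2000/5929
take √, sign +1: I = 0.16383977

0.163840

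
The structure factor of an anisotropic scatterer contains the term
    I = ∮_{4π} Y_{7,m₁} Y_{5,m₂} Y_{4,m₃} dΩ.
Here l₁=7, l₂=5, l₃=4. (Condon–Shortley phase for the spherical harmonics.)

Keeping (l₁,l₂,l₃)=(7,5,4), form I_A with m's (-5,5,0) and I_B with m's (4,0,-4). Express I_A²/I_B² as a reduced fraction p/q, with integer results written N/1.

Same 7,5,4: normalisation and zero-m 3j drop out of the ratio.
A: Δ: 8! 6! 2! / 17! → 1/6126120; sum: t=8:+1/3870720 = 1/3870720; 3j²(7 5 4; -5 5 0) = Δ·Π!·Σ² = 135/6188  (sign +1)
B: Δ: 8! 6! 2! / 17! → 1/6126120; sum: t=3:−1/1036800 = -1/1036800; 3j²(7 5 4; 4 0 -4) = Δ·Π!·Σ² = 14/663  (sign -1)
I_A²/I_B² = (135/6188)/(14/663) = 405/392

405/392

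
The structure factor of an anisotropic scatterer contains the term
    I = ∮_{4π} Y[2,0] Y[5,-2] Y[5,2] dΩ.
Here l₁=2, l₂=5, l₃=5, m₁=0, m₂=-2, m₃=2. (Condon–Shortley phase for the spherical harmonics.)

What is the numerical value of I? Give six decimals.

Checks pass: Σm=0; 12 even; l₃=5∈[3,7].
(2·2+1)(2·5+1)(2·5+1) = 605
Δ: 2! 2! 8! / 13! → 1/38610
sum: t=0:+1/2880 t=1:−1/576 t=2:+1/2880 = -1/960
3j²(2 5 5; 0 0 0) = Δ·Π!·Σ² = 10/429  (sign +1)
sum: t=0:+1/2880 t=1:−1/1440 t=2:+1/20160 = -1/3360
3j²(2 5 5; 0 -2 2) = Δ·Π!·Σ² = 6/715  (sign +1)
combine: 4πI² = 605·10/429·6/715 = 20/169
take √, sign +1: I = 0.09704356

0.097044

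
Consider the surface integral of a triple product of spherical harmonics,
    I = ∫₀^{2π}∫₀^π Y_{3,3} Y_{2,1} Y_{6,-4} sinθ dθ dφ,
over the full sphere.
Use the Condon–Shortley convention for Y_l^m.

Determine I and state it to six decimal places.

0.000000

|3−2|≤6≤3+2 violated ⇒ I = 0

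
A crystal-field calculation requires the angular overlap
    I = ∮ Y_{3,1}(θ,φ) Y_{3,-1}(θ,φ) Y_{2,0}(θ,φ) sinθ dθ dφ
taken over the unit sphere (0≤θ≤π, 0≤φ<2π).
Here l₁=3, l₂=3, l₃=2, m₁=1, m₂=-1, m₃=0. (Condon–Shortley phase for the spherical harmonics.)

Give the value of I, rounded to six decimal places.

-0.126157

m-sum 0 ✓  L=8 even ✓  0≤2≤6 ✓
Π(2lᵢ+1) = 7×7×5 = 245
triangle coeff Δ(3,3,2) = 1/3780
Σ_t [1,3]: t=1:−1/24 t=2:+1/4 t=3:−1/24 = 1/6
(3j)²=4/105 [(3 3 2; 0 0 0)], sign=+1
Σ_t [0,2]: t=0:+1/96 t=1:−1/6 t=2:+1/16 = -3/32
(3j)²=3/140 [(3 3 2; 1 -1 0)], sign=-1
⇒ 4πI² = 1/5
I = (-1)√(1/5/(4π)) = -0.12615663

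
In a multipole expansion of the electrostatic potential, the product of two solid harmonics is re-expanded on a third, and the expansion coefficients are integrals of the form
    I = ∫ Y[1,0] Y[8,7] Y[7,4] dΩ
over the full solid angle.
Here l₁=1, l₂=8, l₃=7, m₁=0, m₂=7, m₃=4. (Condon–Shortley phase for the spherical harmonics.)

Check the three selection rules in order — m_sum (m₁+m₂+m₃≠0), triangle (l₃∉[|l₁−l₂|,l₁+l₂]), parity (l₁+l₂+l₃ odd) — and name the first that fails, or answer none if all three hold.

m_sum

azimuthal sum: 0 + 7 + 4 = 11  ✗
7 ≤ 7 ≤ 9 (triangle on l)
L = 1 + 8 + 7 = 16 (even)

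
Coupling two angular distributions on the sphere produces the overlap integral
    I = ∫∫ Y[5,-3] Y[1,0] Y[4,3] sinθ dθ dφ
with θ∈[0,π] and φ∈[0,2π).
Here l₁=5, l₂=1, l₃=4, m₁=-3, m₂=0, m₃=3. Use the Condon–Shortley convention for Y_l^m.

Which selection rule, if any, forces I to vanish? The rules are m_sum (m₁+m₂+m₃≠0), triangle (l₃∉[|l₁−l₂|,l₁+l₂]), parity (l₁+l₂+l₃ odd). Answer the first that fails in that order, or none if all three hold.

azimuthal sum: -3 + 0 + 3 = 0  ✓
4 ≤ 4 ≤ 6 (triangle on l)  ✓
L = 5 + 1 + 4 = 10 (even)  ✓

none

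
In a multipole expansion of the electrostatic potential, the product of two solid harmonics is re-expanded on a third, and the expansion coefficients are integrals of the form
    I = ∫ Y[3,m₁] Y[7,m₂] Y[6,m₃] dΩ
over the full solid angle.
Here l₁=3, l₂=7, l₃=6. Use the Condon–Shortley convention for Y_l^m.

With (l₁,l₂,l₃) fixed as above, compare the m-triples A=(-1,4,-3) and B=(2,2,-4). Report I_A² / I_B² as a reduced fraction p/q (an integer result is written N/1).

Same 3,7,6: normalisation and zero-m 3j drop out of the ratio.
A: Δ: 4! 2! 10! / 17! → 1/2042040; sum: t=2:+1/2903040 t=3:−1/483840 t=4:+1/1451520 = -1/967680; 3j²(3 7 6; -1 4 -3) = Δ·Π!·Σ² = 81/6188  (sign +1)
B: Δ: 4! 2! 10! / 17! → 1/2042040; sum: t=0:+1/8709120 t=1:−1/967680 = -1/1088640; 3j²(3 7 6; 2 2 -4) = Δ·Π!·Σ² = 800/51051  (sign -1)
I_A²/I_B² = (81/6188)/(800/51051) = 2673/3200

2673/3200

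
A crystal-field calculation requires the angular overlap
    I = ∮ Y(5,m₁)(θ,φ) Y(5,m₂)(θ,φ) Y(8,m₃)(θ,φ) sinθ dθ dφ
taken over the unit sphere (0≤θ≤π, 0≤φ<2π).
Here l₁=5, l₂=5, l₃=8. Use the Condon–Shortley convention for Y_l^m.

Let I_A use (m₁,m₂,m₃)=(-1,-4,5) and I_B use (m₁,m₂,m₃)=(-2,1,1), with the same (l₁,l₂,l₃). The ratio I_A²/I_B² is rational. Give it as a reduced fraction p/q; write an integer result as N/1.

Same 5,5,8: normalisation and zero-m 3j drop out of the ratio.
A: Δ: 2! 8! 8! / 19! → 1/37413090; sum: t=0:+1/14515200 t=1:−1/29030400 = 1/29030400; 3j²(5 5 8; -1 -4 5) = Δ·Π!·Σ² = 12/1615  (sign -1)
B: Δ: 2! 8! 8! / 19! → 1/37413090; sum: t=0:+1/14515200 t=1:−1/1036800 t=2:+1/829440 = 1/3225600; 3j²(5 5 8; -2 1 1) = Δ·Π!·Σ² = 567/230945  (sign -1)
I_A²/I_B² = (12/1615)/(567/230945) = 572/189

572/189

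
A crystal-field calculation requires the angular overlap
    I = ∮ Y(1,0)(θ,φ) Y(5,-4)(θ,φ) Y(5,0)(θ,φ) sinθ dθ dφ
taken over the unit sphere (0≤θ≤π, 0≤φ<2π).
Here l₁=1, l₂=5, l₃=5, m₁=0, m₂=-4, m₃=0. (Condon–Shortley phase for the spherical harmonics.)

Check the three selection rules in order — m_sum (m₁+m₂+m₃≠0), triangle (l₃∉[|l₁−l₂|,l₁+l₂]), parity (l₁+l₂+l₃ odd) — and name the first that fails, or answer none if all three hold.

m_sum

m₁+m₂+m₃ = 0 − 4 + 0 = -4  ✗
triangle: |1−5|=4 ≤ l₃=5 ≤ 1+5=6
parity: l₁+l₂+l₃ = 11 is odd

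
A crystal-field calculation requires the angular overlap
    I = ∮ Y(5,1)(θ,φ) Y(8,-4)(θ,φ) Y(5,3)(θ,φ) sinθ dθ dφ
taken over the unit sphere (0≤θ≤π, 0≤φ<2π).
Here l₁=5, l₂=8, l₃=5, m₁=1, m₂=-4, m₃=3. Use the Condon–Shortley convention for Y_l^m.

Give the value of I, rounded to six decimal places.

0.011139

Rules hold: Σm=0, L=18 even, 3≤5≤13.
N = 11·17·11 = 2057
Δ = 8!·2!·8!/19! = 1/37413090
Racah Σ t=3..5: t=3:−1/1036800 t=4:+1/331776 t=5:−1/1036800 = 1/921600
⇒ 3j(5 8 5; 0 0 0)² = 490/46189, sgn -1
Racah Σ t=2..4: t=2:+1/4147200 t=3:−1/3628800 t=4:+1/46448640 = -1/77414400
⇒ 3j(5 8 5; 1 -4 3)² = 3/41990, sgn -1
4πI² = N·(3j₀)²·(3jₘ)² = 1617/1037153
I = +1·√(0.00155908/4π) = 0.01113855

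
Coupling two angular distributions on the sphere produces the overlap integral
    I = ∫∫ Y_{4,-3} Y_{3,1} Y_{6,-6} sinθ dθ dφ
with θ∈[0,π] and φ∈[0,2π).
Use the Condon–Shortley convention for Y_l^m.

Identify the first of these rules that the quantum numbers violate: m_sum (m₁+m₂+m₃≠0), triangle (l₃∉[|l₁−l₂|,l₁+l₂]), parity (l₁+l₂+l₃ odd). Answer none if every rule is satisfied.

m_sum

azimuthal sum: -3 + 1 − 6 = -8  ✗
1 ≤ 6 ≤ 7 (triangle on l)
L = 4 + 3 + 6 = 13 (odd)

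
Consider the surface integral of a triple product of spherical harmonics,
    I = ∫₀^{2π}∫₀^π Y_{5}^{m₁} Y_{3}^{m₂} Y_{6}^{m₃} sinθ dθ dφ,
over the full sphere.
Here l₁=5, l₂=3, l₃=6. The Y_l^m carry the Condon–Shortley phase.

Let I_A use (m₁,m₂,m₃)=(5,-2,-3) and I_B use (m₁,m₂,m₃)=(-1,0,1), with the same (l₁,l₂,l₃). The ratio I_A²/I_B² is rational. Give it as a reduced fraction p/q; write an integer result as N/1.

18/35

Shared (l₁,l₂,l₃)=(5,3,6): N and (l;000)² cancel in I_A²/I_B².
A: Δ = 2!·8!·4!/15! = 1/675675; Racah Σ t=0..0: t=0:+1/483840 = 1/483840; ⇒ 3j(5 3 6; 5 -2 -3)² = 6/1001, sgn -1
B: Δ = 2!·8!·4!/15! = 1/675675; Racah Σ t=0..2: t=0:+1/17280 t=1:−1/2880 t=2:+1/6912 = -1/6912; ⇒ 3j(5 3 6; -1 0 1)² = 5/429, sgn +1
I_A²/I_B² = (6/1001)/(5/429) = 18/35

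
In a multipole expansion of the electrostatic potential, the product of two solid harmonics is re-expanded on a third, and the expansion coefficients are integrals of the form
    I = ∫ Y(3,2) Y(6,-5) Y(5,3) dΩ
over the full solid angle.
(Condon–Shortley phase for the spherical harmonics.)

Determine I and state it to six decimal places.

Rules hold: Σm=0, L=14 even, 3≤5≤9.
N = 7·13·11 = 1001
Δ = 4!·2!·8!/15! = 1/675675
Racah Σ t=1..3: t=1:−1/8640 t=2:+1/2304 t=3:−1/8640 = 7/34560
⇒ 3j(3 6 5; 0 0 0)² = 7/429, sgn -1
Racah Σ t=0..1: t=0:+1/120960 t=1:−1/483840 = 1/161280
⇒ 3j(3 6 5; 2 -5 3)² = 2/91, sgn +1
4πI² = N·(3j₀)²·(3jₘ)² = 14/39
I = -1·√(0.358974/4π) = -0.16901560

-0.169016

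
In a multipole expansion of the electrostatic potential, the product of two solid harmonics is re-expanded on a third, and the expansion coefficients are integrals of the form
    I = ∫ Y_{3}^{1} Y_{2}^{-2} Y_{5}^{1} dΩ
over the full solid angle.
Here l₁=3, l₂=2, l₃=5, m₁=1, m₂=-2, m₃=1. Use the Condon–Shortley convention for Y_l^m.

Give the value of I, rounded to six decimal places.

-0.092802

Rules hold: Σm=0, L=10 even, 1≤5≤5.
N = 7·5·11 = 385
Δ = 0!·6!·4!/11! = 1/2310
Racah Σ t=0..0: t=0:+1/144 = 1/144
⇒ 3j(3 2 5; 0 0 0)² = 10/231, sgn -1
Racah Σ t=0..0: t=0:+1/1152 = 1/1152
⇒ 3j(3 2 5; 1 -2 1)² = 1/154, sgn +1
4πI² = N·(3j₀)²·(3jₘ)² = 25/231
I = -1·√(0.108225/4π) = -0.09280237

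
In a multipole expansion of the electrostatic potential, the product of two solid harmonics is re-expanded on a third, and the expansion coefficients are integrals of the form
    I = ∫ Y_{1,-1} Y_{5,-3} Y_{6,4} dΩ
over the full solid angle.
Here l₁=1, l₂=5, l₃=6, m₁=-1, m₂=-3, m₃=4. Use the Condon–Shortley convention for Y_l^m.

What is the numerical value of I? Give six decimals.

m-sum 0 ✓  L=12 even ✓  4≤6≤6 ✓
Π(2lᵢ+1) = 3×11×13 = 429
triangle coeff Δ(1,5,6) = 1/858
Σ_t [0,0]: t=0:+1/14400 = 1/14400
(3j)²=6/143 [(1 5 6; 0 0 0)], sign=+1
Σ_t [0,0]: t=0:+1/161280 = 1/161280
(3j)²=15/286 [(1 5 6; -1 -3 4)], sign=+1
⇒ 4πI² = 135/143
I = (+1)√(135/143/(4π)) = 0.27409047

0.274090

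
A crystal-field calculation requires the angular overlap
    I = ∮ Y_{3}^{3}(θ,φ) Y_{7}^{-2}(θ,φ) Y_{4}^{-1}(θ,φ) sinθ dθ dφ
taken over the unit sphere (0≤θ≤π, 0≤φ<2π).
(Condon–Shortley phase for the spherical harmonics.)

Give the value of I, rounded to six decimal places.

Checks pass: Σm=0; 14 even; l₃=4∈[4,10].
(2·3+1)(2·7+1)(2·4+1) = 945
Δ: 6! 0! 8! / 15! → 1/45045
sum: t=3:−1/20736 = -1/20736
3j²(3 7 4; 0 0 0) = Δ·Π!·Σ² = 35/1287  (sign -1)
sum: t=0:+1/518400 = 1/518400
3j²(3 7 4; 3 -2 -1) = Δ·Π!·Σ² = 4/2145  (sign -1)
combine: 4πI² = 945·35/1287·4/2145 = 980/20449
take √, sign +1: I = 0.06175499

0.061755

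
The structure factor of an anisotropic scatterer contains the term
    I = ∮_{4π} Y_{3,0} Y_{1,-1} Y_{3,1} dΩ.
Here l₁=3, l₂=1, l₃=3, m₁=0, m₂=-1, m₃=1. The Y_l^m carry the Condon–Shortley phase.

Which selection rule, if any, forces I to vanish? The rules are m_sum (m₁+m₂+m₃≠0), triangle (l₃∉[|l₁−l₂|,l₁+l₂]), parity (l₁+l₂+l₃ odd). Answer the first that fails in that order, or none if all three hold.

parity

m₁+m₂+m₃ = 0 − 1 + 1 = 0  ✓
triangle: |3−1|=2 ≤ l₃=3 ≤ 3+1=4  ✓
parity: l₁+l₂+l₃ = 7 is odd  ✗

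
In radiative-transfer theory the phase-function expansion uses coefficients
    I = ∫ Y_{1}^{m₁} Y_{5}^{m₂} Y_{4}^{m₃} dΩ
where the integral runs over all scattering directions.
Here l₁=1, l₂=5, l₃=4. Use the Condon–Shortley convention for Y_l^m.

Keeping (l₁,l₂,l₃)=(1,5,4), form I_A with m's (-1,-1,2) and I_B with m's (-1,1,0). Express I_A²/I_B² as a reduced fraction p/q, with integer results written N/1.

2/5

l's match ⇒ only the (l;m) 3-j factors differ between A and B.
A: triangle coeff Δ(1,5,4) = 1/495; Σ_t [2,2]: t=2:+1/2880 = 1/2880; (3j)²=2/165 [(1 5 4; -1 -1 2)], sign=+1
B: triangle coeff Δ(1,5,4) = 1/495; Σ_t [2,2]: t=2:+1/1152 = 1/1152; (3j)²=1/33 [(1 5 4; -1 1 0)], sign=+1
I_A²/I_B² = (2/165)/(1/33) = 2/5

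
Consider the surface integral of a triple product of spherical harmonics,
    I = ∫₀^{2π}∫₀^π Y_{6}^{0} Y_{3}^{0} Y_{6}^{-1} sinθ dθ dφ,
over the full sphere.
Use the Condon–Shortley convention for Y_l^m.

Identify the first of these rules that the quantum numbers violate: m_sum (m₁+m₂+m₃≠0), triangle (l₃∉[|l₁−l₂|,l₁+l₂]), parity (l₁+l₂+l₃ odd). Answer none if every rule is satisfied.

m_sum

m₁+m₂+m₃ = 0 + 0 − 1 = -1  ✗
triangle: |6−3|=3 ≤ l₃=6 ≤ 6+3=9
parity: l₁+l₂+l₃ = 15 is odd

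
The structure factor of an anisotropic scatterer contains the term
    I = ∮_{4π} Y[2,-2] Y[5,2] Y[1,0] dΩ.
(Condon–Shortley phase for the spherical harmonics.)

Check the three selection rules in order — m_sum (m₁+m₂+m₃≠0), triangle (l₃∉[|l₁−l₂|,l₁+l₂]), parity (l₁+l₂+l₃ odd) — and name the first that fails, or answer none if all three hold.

triangle

azimuthal sum: -2 + 2 + 0 = 0  ✓
3 ≤ 1 ≤ 7 (triangle on l)  ✗
L = 2 + 5 + 1 = 8 (even)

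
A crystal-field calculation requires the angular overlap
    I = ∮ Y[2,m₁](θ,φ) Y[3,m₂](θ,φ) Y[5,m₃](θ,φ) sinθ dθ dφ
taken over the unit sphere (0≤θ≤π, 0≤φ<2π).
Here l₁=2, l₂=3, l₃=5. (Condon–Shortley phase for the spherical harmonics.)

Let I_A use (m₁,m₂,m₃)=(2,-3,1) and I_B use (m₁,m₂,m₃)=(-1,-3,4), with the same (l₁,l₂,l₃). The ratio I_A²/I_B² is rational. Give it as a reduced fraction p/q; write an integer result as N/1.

1/84

Shared (l₁,l₂,l₃)=(2,3,5): N and (l;000)² cancel in I_A²/I_B².
A: Δ = 0!·4!·6!/11! = 1/2310; Racah Σ t=0..0: t=0:+1/17280 = 1/17280; ⇒ 3j(2 3 5; 2 -3 1)² = 1/2310, sgn +1
B: Δ = 0!·4!·6!/11! = 1/2310; Racah Σ t=0..0: t=0:+1/4320 = 1/4320; ⇒ 3j(2 3 5; -1 -3 4)² = 2/55, sgn -1
I_A²/I_B² = (1/2310)/(2/55) = 1/84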